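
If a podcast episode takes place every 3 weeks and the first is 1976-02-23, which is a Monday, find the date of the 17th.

1977-01-24

The 17th occurrence is 16 intervals after the first: 16 × 21 = 336 days after 1976-02-23.
February has 29 days — 6 days to the end of February leaves 330.
March has 31 days (299 left).
April has 30 days (269 left).
May has 31 days (238 left).
June has 30 days (208 left).
July has 31 days (177 left).
August has 31 days (146 left).
September has 30 days (116 left).
October has 31 days (85 left).
November has 30 days (55 left).
December has 31 days (24 left).
24 days into January → 1977-01-24.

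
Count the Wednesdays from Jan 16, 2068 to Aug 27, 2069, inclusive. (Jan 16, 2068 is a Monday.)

84

Jan 16, 2068 is a Monday; the first Wednesday on or after it is Jan 18, 2068 (2 days later).
From Jan 18, 2068 to Aug 27, 2069: 348 + 239 = 587 days (rest of 2068, to Aug 27, 2069 in 2069).
587 ÷ 7 = 83 full weeks with remainder 6, so 83 more Wednesdays after the first → 84.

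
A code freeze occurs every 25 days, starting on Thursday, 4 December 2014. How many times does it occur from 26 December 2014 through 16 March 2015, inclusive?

Occurrences land 25·i days after 4 December 2014 for i = 0, 1, 2, …
26 December 2014 is 22 days after the start; 22 ÷ 25 = 0 remainder 22; since the remainder is 22, round up to i = 1. First occurrence in the window: #2 on 29 December 2014 (1×25 = 25 days in).
16 March 2015 is 102 days after the start; 102 ÷ 25 = 4 remainder 2. Last occurrence in the window: #5 on 14 March 2015.
Occurrences #2 through #5: 4 in total.

4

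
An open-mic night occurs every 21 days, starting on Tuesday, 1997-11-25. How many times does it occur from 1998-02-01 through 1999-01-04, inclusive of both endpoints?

Occurrences land 21·i days after 1997-11-25 for i = 0, 1, 2, …
1998-02-01 is 68 days after the start; 68 ÷ 21 = 3 remainder 5; since the remainder is 5, round up to i = 4. First occurrence in the window: #5 on 1998-02-17 (4×21 = 84 days in).
1999-01-04 is 405 days after the start; 405 ÷ 21 = 19 remainder 6. Last occurrence in the window: #20 on 1998-12-29.
Occurrences #5 through #20: 16 in total.

16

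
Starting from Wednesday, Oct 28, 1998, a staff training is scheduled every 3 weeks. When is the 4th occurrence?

Dec 30, 1998

The 4th occurrence is 3 intervals after the first: 3 × 21 = 63 days after Oct 28, 1998.
Oct has 31 days — 3 days to the end of Oct leaves 60.
Nov has 30 days (30 left).
30 days into Dec → Dec 30, 1998.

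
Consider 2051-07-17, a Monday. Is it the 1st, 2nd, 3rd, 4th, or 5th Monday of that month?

Day 17 falls in week ⌈17/7⌉ of the month.
Days 1–7 hold the 1st Monday, 8–14 the 2nd, 15–21 the 3rd, 22–28 the 4th, 29–31 the 5th.
17 is in the range for the 3rd.

3rd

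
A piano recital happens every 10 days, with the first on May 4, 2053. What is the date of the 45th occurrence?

July 18, 2054

The 45th occurrence is 44 intervals after the first: 44 × 10 = 440 days after May 4, 2053.
May has 31 days — 27 days to the end of May leaves 413.
From end of May to end of 2053 is 214 days (199 left).
January has 31 days (168 left).
February has 28 days (140 left).
March has 31 days (109 left).
April has 30 days (79 left).
May has 31 days (48 left).
June has 30 days (18 left).
18 days into July → July 18, 2054.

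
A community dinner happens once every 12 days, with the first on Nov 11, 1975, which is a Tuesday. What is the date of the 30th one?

Oct 24, 1976

The 30th occurrence is 29 intervals after the first: 29 × 12 = 348 days after Nov 11, 1975.
Nov has 30 days — 19 days to the end of Nov leaves 329.
Dec has 31 days (298 left).
Jan has 31 days (267 left).
Feb has 29 days (238 left).
Mar has 31 days (207 left).
Apr has 30 days (177 left).
May has 31 days (146 left).
Jun has 30 days (116 left).
Jul has 31 days (85 left).
Aug has 31 days (54 left).
Sep has 30 days (24 left).
24 days into Oct → Oct 24, 1976.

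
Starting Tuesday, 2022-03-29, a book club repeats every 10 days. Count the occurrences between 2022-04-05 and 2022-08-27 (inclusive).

Occurrences land 10·i days after 2022-03-29 for i = 0, 1, 2, …
2022-04-05 is 7 days after the start; 7 ÷ 10 = 0 remainder 7; since the remainder is 7, round up to i = 1. First occurrence in the window: #2 on 2022-04-08 (1×10 = 10 days in).
2022-08-27 is 151 days after the start; 151 ÷ 10 = 15 remainder 1. Last occurrence in the window: #16 on 2022-08-26.
Occurrences #2 through #16: 15 in total.

15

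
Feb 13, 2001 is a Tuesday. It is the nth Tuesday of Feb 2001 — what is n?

2nd

Day 13 falls in week ⌈13/7⌉ of the month.
Days 1–7 hold the 1st Tuesday, 8–14 the 2nd, 15–21 the 3rd, 22–28 the 4th, 29–31 the 5th.
13 is in the range for the 2nd.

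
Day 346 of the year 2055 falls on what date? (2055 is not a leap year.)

2055-12-12

January has 31 days (346 − 31 = 315 remain).
February has 28 days (315 − 28 = 287 remain).
March has 31 days (287 − 31 = 256 remain).
April has 30 days (256 − 30 = 226 remain).
May has 31 days (226 − 31 = 195 remain).
June has 30 days (195 − 30 = 165 remain).
July has 31 days (165 − 31 = 134 remain).
August has 31 days (134 − 31 = 103 remain).
September has 30 days (103 − 30 = 73 remain).
October has 31 days (73 − 31 = 42 remain).
November has 30 days (42 − 30 = 12 remain).
12 into December → December 12.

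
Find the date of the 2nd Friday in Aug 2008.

Aug 8, 2008

Aug 2008 begins on a Friday, so the first Friday is Aug 1.
The 2nd Friday is 1 weeks later: 1 + 7 = 8.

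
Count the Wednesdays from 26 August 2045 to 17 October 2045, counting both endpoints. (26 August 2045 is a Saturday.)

26 August 2045 is a Saturday; the first Wednesday on or after it is 30 August 2045 (4 days later).
From 30 August 2045 to 17 October 2045: 1 + 30 + 17 = 48 days (rest of August, September, October).
48 ÷ 7 = 6 full weeks with remainder 6, so 6 more Wednesdays after the first → 7.

7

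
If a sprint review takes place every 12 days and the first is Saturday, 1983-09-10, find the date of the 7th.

1983-11-21

The 7th occurrence is 6 intervals after the first: 6 × 12 = 72 days after 1983-09-10.
September has 30 days — 20 days to the end of September leaves 52.
October has 31 days (21 left).
21 days into November → 1983-11-21.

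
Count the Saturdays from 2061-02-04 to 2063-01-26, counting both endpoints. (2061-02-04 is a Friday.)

2061-02-04 is a Friday; the first Saturday on or after it is 2061-02-05 (1 day later).
From 2061-02-05 to 2063-01-26: 329 + 365 + 26 = 720 days (rest of 2061, 2062, to 2063-01-26 in 2063).
720 ÷ 7 = 102 full weeks with remainder 6, so 102 more Saturdays after the first → 103.

103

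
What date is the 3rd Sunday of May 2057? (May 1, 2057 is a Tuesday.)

May 20, 2057

May 2057 begins on a Tuesday, so the first Sunday is May 6 (5 days later).
The 3rd Sunday is 2 weeks later: 6 + 14 = 20.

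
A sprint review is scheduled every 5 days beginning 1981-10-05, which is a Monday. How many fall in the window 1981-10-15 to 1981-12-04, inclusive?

Occurrences land 5·i days after 1981-10-05 for i = 0, 1, 2, …
1981-10-15 is 10 days after the start; 10 ÷ 5 = 2 remainder 0. First occurrence in the window: #3 on 1981-10-15 (2×5 = 10 days in).
1981-12-04 is 60 days after the start; 60 ÷ 5 = 12 remainder 0. Last occurrence in the window: #13 on 1981-12-04.
Occurrences #3 through #13: 11 in total.

11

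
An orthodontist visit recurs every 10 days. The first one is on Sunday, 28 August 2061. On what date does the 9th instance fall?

16 November 2061

The 9th occurrence is 8 intervals after the first: 8 × 10 = 80 days after 28 August 2061.
August has 31 days — 3 days to the end of August leaves 77.
September has 30 days (47 left).
October has 31 days (16 left).
16 days into November → 16 November 2061.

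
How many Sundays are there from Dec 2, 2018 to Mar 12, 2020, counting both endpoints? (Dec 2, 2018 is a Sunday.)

Dec 2, 2018 is a Sunday; the first Sunday on or after it is Dec 2, 2018.
From Dec 2, 2018 to Mar 12, 2020: 29 + 365 + 72 = 466 days (rest of 2018, 2019, to Mar 12, 2020 in 2020).
466 ÷ 7 = 66 full weeks with remainder 4, so 66 more Sundays after the first → 67.

67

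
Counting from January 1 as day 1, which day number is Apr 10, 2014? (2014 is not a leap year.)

Days in months before Apr: 31 + 28 + 31 = 90.
Plus 10 days into Apr → day 100.

100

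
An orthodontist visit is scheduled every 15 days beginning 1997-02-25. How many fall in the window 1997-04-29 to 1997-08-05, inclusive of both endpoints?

Occurrences land 15·i days after 1997-02-25 for i = 0, 1, 2, …
1997-04-29 is 63 days after the start; 63 ÷ 15 = 4 remainder 3; since the remainder is 3, round up to i = 5. First occurrence in the window: #6 on 1997-05-11 (5×15 = 75 days in).
1997-08-05 is 161 days after the start; 161 ÷ 15 = 10 remainder 11. Last occurrence in the window: #11 on 1997-07-25.
Occurrences #6 through #11: 6 in total.

6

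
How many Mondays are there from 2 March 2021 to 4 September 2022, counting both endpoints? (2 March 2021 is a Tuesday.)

2 March 2021 is a Tuesday; the first Monday on or after it is 8 March 2021 (6 days later).
From 8 March 2021 to 4 September 2022: 298 + 247 = 545 days (rest of 2021, to 4 September 2022 in 2022).
545 ÷ 7 = 77 full weeks with remainder 6, so 77 more Mondays after the first → 78.

78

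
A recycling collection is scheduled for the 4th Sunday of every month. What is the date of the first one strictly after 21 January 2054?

January 2054 starts on a Thursday; its first Sunday is the 4th, so the 4th Sunday is the 25th — 25 January 2054.
25 January 2054 is after 21 January 2054, so that is the next one.

25 January 2054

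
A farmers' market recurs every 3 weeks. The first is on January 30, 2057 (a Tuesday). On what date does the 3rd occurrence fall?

March 13, 2057

The 3rd occurrence is 2 intervals after the first: 2 × 21 = 42 days after January 30, 2057.
January has 31 days — 1 day to the end of January leaves 41.
February has 28 days (13 left).
13 days into March → March 13, 2057.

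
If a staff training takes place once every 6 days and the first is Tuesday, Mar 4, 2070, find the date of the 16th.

The 16th occurrence is 15 intervals after the first: 15 × 6 = 90 days after Mar 4, 2070.
Mar has 31 days — 27 days to the end of Mar leaves 63.
Apr has 30 days (33 left).
May has 31 days (2 left).
2 days into Jun → Jun 2, 2070.

Jun 2, 2070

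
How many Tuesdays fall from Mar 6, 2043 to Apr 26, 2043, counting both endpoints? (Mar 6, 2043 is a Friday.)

7

Mar 6, 2043 is a Friday; the first Tuesday on or after it is Mar 10, 2043 (4 days later).
From Mar 10, 2043 to Apr 26, 2043: 21 + 26 = 47 days (rest of Mar, Apr).
47 ÷ 7 = 6 full weeks with remainder 5, so 6 more Tuesdays after the first → 7.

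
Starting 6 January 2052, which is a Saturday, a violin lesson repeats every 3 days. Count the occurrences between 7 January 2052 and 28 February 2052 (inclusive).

Occurrences land 3·i days after 6 January 2052 for i = 0, 1, 2, …
7 January 2052 is 1 day after the start; 1 ÷ 3 = 0 remainder 1; since the remainder is 1, round up to i = 1. First occurrence in the window: #2 on 9 January 2052 (1×3 = 3 days in).
28 February 2052 is 53 days after the start; 53 ÷ 3 = 17 remainder 2. Last occurrence in the window: #18 on 26 February 2052.
Occurrences #2 through #18: 17 in total.

17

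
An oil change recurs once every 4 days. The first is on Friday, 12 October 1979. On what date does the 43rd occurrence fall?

The 43rd occurrence is 42 intervals after the first: 42 × 4 = 168 days after 12 October 1979.
October has 31 days — 19 days to the end of October leaves 149.
November has 30 days (119 left).
December has 31 days (88 left).
January has 31 days (57 left).
February has 29 days (28 left).
28 days into March → 28 March 1980.

28 March 1980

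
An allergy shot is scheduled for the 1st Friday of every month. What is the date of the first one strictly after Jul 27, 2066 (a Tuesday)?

Aug 6, 2066

Jul 2066 starts on a Thursday, so its 1st Friday is Jul 2, 2066 (1 day in).
That is not after Jul 27, 2066, so look at Aug 2066.
Aug 2066 starts on a Sunday, so its 1st Friday is Aug 6, 2066 (5 days in).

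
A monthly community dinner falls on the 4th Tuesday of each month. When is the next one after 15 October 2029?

October 2029 starts on a Monday; its first Tuesday is the 2nd, so the 4th Tuesday is the 23rd — 23 October 2029.
23 October 2029 is after 15 October 2029, so that is the next one.

23 October 2029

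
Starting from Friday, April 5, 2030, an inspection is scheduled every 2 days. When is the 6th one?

The 6th occurrence is 5 intervals after the first: 5 × 2 = 10 days after April 5, 2030.
10 days later is April 15, 2030.

April 15, 2030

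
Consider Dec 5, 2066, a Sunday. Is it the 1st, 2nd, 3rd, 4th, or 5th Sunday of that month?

1st

Day 5 falls in week ⌈5/7⌉ of the month.
Days 1–7 hold the 1st Sunday, 8–14 the 2nd, 15–21 the 3rd, 22–28 the 4th, 29–31 the 5th.
5 is in the range for the 1st.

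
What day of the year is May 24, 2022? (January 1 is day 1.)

Days in months before May: 31 + 28 + 31 + 30 = 120.
Plus 24 days into May → day 144.

144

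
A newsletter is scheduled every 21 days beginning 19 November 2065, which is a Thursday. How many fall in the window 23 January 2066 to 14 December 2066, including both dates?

15

Occurrences land 21·i days after 19 November 2065 for i = 0, 1, 2, …
23 January 2066 is 65 days after the start; 65 ÷ 21 = 3 remainder 2; since the remainder is 2, round up to i = 4. First occurrence in the window: #5 on 11 February 2066 (4×21 = 84 days in).
14 December 2066 is 390 days after the start; 390 ÷ 21 = 18 remainder 12. Last occurrence in the window: #19 on 2 December 2066.
Occurrences #5 through #19: 15 in total.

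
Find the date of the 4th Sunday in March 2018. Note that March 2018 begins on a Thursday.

2018-03-25

March 2018 begins on a Thursday, so the first Sunday is March 4 (3 days later).
The 4th Sunday is 3 weeks later: 4 + 21 = 25.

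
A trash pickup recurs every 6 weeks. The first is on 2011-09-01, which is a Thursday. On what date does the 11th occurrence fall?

2012-10-25

The 11th occurrence is 10 intervals after the first: 10 × 42 = 420 days after 2011-09-01.
September has 30 days — 29 days to the end of September leaves 391.
October has 31 days (360 left).
November has 30 days (330 left).
December has 31 days (299 left).
January has 31 days (268 left).
February has 29 days (239 left).
March has 31 days (208 left).
April has 30 days (178 left).
May has 31 days (147 left).
June has 30 days (117 left).
July has 31 days (86 left).
August has 31 days (55 left).
September has 30 days (25 left).
25 days into October → 2012-10-25.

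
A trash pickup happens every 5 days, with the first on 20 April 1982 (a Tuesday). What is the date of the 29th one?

The 29th occurrence is 28 intervals after the first: 28 × 5 = 140 days after 20 April 1982.
April has 30 days — 10 days to the end of April leaves 130.
May has 31 days (99 left).
June has 30 days (69 left).
July has 31 days (38 left).
August has 31 days (7 left).
7 days into September → 7 September 1982.

7 September 1982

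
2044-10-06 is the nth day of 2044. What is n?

Days in months before October: 31 + 29 + 31 + 30 + 31 + 30 + 31 + 31 + 30 = 274.
Plus 6 days into October → day 280.

280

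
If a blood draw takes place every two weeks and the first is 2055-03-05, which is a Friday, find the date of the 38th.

The 38th occurrence is 37 intervals after the first: 37 × 14 = 518 days after 2055-03-05.
March has 31 days — 26 days to the end of March leaves 492.
From end of March to end of 2055 is 275 days (217 left).
January has 31 days (186 left).
February has 29 days (157 left).
March has 31 days (126 left).
April has 30 days (96 left).
May has 31 days (65 left).
June has 30 days (35 left).
July has 31 days (4 left).
4 days into August → 2056-08-04.

2056-08-04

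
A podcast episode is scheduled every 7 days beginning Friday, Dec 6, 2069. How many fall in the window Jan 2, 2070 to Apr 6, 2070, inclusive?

14

Occurrences land 7·i days after Dec 6, 2069 for i = 0, 1, 2, …
Jan 2, 2070 is 27 days after the start; 27 ÷ 7 = 3 remainder 6; since the remainder is 6, round up to i = 4. First occurrence in the window: #5 on Jan 3, 2070 (4×7 = 28 days in).
Apr 6, 2070 is 121 days after the start; 121 ÷ 7 = 17 remainder 2. Last occurrence in the window: #18 on Apr 4, 2070.
Occurrences #5 through #18: 14 in total.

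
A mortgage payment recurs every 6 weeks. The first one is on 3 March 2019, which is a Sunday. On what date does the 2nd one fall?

The 2nd occurrence is 1 interval after the first: 1 × 42 = 42 days after 3 March 2019.
March has 31 days — 28 days to the end of March leaves 14.
14 days into April → 14 April 2019.

14 April 2019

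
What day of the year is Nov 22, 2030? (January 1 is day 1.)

326

Days in months before Nov: 31 + 28 + 31 + 30 + 31 + 30 + 31 + 31 + 30 + 31 = 304.
Plus 22 days into Nov → day 326.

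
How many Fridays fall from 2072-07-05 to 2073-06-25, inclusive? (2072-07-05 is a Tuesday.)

51

2072-07-05 is a Tuesday; the first Friday on or after it is 2072-07-08 (3 days later).
From 2072-07-08 to 2073-06-25: 176 + 176 = 352 days (rest of 2072, to 2073-06-25 in 2073).
352 ÷ 7 = 50 full weeks with remainder 2, so 50 more Fridays after the first → 51.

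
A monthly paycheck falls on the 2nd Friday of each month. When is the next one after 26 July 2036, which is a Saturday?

8 August 2036

July 2036 starts on a Tuesday; its first Friday is the 4th, so the 2nd Friday is the 11th — 11 July 2036.
That is not after 26 July 2036, so look at August 2036.
August 2036 starts on a Friday; its first Friday is the 1st, so the 2nd Friday is the 8th — 8 August 2036.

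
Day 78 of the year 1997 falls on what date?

March 19, 1997

January has 31 days (78 − 31 = 47 remain).
February has 28 days (47 − 28 = 19 remain).
19 into March → March 19.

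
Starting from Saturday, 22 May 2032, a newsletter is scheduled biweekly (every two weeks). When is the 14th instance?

20 November 2032

The 14th occurrence is 13 intervals after the first: 13 × 14 = 182 days after 22 May 2032.
May has 31 days — 9 days to the end of May leaves 173.
June has 30 days (143 left).
July has 31 days (112 left).
August has 31 days (81 left).
September has 30 days (51 left).
October has 31 days (20 left).
20 days into November → 20 November 2032.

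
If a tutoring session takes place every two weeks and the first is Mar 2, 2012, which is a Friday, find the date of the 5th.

The 5th occurrence is 4 intervals after the first: 4 × 14 = 56 days after Mar 2, 2012.
Mar has 31 days — 29 days to the end of Mar leaves 27.
27 days into Apr → Apr 27, 2012.

Apr 27, 2012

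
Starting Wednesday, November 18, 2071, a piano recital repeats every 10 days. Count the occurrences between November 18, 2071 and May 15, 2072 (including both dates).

18

Occurrences land 10·i days after November 18, 2071 for i = 0, 1, 2, …
The window opens on the start date, so the first occurrence inside is #1 on November 18, 2071.
May 15, 2072 is 179 days after the start; 179 ÷ 10 = 17 remainder 9. Last occurrence in the window: #18 on May 6, 2072.
Occurrences #1 through #18: 18 in total.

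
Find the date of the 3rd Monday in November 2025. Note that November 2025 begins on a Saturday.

2025-11-17

November 2025 begins on a Saturday, so the first Monday is November 3 (2 days later).
The 3rd Monday is 2 weeks later: 3 + 14 = 17.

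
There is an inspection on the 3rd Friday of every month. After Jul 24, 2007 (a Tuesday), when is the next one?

Aug 17, 2007

Jul 2007 starts on a Sunday; its first Friday is the 6th, so the 3rd Friday is the 20th — Jul 20, 2007.
That is not after Jul 24, 2007, so look at Aug 2007.
Aug 2007 starts on a Wednesday; its first Friday is the 3rd, so the 3rd Friday is the 17th — Aug 17, 2007.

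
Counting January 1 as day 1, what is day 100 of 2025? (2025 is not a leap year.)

Apr 10, 2025

Jan has 31 days (100 − 31 = 69 remain).
Feb has 28 days (69 − 28 = 41 remain).
Mar has 31 days (41 − 31 = 10 remain).
10 into Apr → Apr 10.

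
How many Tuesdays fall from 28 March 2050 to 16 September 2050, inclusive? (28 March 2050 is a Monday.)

28 March 2050 is a Monday; the first Tuesday on or after it is 29 March 2050 (1 day later).
From 29 March 2050 to 16 September 2050: 2 + 30 + 31 + 30 + 31 + 31 + 16 = 171 days (rest of March, April, May, June, July, August, September).
171 ÷ 7 = 24 full weeks with remainder 3, so 24 more Tuesdays after the first → 25.

25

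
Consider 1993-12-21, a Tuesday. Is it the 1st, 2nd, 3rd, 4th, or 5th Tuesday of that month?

3rd

Day 21 falls in week ⌈21/7⌉ of the month.
Days 1–7 hold the 1st Tuesday, 8–14 the 2nd, 15–21 the 3rd, 22–28 the 4th, 29–31 the 5th.
21 is in the range for the 3rd.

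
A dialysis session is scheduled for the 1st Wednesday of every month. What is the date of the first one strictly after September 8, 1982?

October 6, 1982

September 1982 starts on a Wednesday, so its 1st Wednesday is September 1, 1982.
That is not after September 8, 1982, so look at October 1982.
October 1982 starts on a Friday, so its 1st Wednesday is October 6, 1982 (5 days in).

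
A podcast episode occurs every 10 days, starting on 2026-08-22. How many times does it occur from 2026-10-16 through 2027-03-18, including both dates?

Occurrences land 10·i days after 2026-08-22 for i = 0, 1, 2, …
2026-10-16 is 55 days after the start; 55 ÷ 10 = 5 remainder 5; since the remainder is 5, round up to i = 6. First occurrence in the window: #7 on 2026-10-21 (6×10 = 60 days in).
2027-03-18 is 208 days after the start; 208 ÷ 10 = 20 remainder 8. Last occurrence in the window: #21 on 2027-03-10.
Occurrences #7 through #21: 15 in total.

15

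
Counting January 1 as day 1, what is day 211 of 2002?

July 30, 2002

January has 31 days (211 − 31 = 180 remain).
February has 28 days (180 − 28 = 152 remain).
March has 31 days (152 − 31 = 121 remain).
April has 30 days (121 − 30 = 91 remain).
May has 31 days (91 − 31 = 60 remain).
June has 30 days (60 − 30 = 30 remain).
30 into July → July 30.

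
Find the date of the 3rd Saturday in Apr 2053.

Apr 19, 2053

The first Saturday of Apr 2053 is Apr 5.
The 3rd Saturday is 2 weeks later: 5 + 14 = 19.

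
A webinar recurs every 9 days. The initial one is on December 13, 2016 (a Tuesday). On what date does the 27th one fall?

August 4, 2017

The 27th occurrence is 26 intervals after the first: 26 × 9 = 234 days after December 13, 2016.
December has 31 days — 18 days to the end of December leaves 216.
January has 31 days (185 left).
February has 28 days (157 left).
March has 31 days (126 left).
April has 30 days (96 left).
May has 31 days (65 left).
June has 30 days (35 left).
July has 31 days (4 left).
4 days into August → August 4, 2017.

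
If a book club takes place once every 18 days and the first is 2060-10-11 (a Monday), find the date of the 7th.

The 7th occurrence is 6 intervals after the first: 6 × 18 = 108 days after 2060-10-11.
October has 31 days — 20 days to the end of October leaves 88.
November has 30 days (58 left).
December has 31 days (27 left).
27 days into January → 2061-01-27.

2061-01-27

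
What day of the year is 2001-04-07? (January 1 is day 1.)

97

Days in months before April: 31 + 28 + 31 = 90.
Plus 7 days into April → day 97.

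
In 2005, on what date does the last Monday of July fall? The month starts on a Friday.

July 2005 begins on a Friday, so the first Monday is July 4 (3 days later).
July 2005 has 31 days. Adding weeks: 4, 11, 18, 25 — the last one ≤ 31 is the 25th.

July 25, 2005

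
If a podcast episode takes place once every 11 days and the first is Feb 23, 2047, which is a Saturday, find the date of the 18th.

Aug 29, 2047

The 18th occurrence is 17 intervals after the first: 17 × 11 = 187 days after Feb 23, 2047.
Feb has 28 days — 5 days to the end of Feb leaves 182.
Mar has 31 days (151 left).
Apr has 30 days (121 left).
May has 31 days (90 left).
Jun has 30 days (60 left).
Jul has 31 days (29 left).
29 days into Aug → Aug 29, 2047.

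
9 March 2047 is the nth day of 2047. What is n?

Days in months before March: 31 + 28 = 59.
Plus 9 days into March → day 68.

68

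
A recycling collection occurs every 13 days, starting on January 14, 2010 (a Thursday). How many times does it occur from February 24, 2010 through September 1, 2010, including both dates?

14

Occurrences land 13·i days after January 14, 2010 for i = 0, 1, 2, …
February 24, 2010 is 41 days after the start; 41 ÷ 13 = 3 remainder 2; since the remainder is 2, round up to i = 4. First occurrence in the window: #5 on March 7, 2010 (4×13 = 52 days in).
September 1, 2010 is 230 days after the start; 230 ÷ 13 = 17 remainder 9. Last occurrence in the window: #18 on August 23, 2010.
Occurrences #5 through #18: 14 in total.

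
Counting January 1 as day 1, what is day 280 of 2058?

Oct 7, 2058

Jan has 31 days (280 − 31 = 249 remain).
Feb has 28 days (249 − 28 = 221 remain).
Mar has 31 days (221 − 31 = 190 remain).
Apr has 30 days (190 − 30 = 160 remain).
May has 31 days (160 − 31 = 129 remain).
Jun has 30 days (129 − 30 = 99 remain).
Jul has 31 days (99 − 31 = 68 remain).
Aug has 31 days (68 − 31 = 37 remain).
Sep has 30 days (37 − 30 = 7 remain).
7 into Oct → Oct 7.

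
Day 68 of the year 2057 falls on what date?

March 9, 2057

January has 31 days (68 − 31 = 37 remain).
February has 28 days (37 − 28 = 9 remain).
9 into March → March 9.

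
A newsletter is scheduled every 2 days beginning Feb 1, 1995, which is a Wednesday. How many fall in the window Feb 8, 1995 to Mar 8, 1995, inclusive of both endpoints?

Occurrences land 2·i days after Feb 1, 1995 for i = 0, 1, 2, …
Feb 8, 1995 is 7 days after the start; 7 ÷ 2 = 3 remainder 1; since the remainder is 1, round up to i = 4. First occurrence in the window: #5 on Feb 9, 1995 (4×2 = 8 days in).
Mar 8, 1995 is 35 days after the start; 35 ÷ 2 = 17 remainder 1. Last occurrence in the window: #18 on Mar 7, 1995.
Occurrences #5 through #18: 14 in total.

14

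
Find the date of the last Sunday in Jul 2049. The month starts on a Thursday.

Jul 2049 begins on a Thursday, so the first Sunday is Jul 4 (3 days later).
Jul 2049 has 31 days. Adding weeks: 4, 11, 18, 25 — the last one ≤ 31 is the 25th.

Jul 25, 2049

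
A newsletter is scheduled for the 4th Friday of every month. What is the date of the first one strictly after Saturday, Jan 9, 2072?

Jan 22, 2072

Jan 2072 starts on a Friday; its first Friday is the 1st, so the 4th Friday is the 22nd — Jan 22, 2072.
Jan 22, 2072 is after Jan 9, 2072, so that is the next one.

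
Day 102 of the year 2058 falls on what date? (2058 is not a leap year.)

12 April 2058

January has 31 days (102 − 31 = 71 remain).
February has 28 days (71 − 28 = 43 remain).
March has 31 days (43 − 31 = 12 remain).
12 into April → April 12.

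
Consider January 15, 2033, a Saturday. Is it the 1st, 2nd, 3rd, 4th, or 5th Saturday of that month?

3rd

Day 15 falls in week ⌈15/7⌉ of the month.
Days 1–7 hold the 1st Saturday, 8–14 the 2nd, 15–21 the 3rd, 22–28 the 4th, 29–31 the 5th.
15 is in the range for the 3rd.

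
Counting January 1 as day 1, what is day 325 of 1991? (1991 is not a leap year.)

Jan has 31 days (325 − 31 = 294 remain).
Feb has 28 days (294 − 28 = 266 remain).
Mar has 31 days (266 − 31 = 235 remain).
Apr has 30 days (235 − 30 = 205 remain).
May has 31 days (205 − 31 = 174 remain).
Jun has 30 days (174 − 30 = 144 remain).
Jul has 31 days (144 − 31 = 113 remain).
Aug has 31 days (113 − 31 = 82 remain).
Sep has 30 days (82 − 30 = 52 remain).
Oct has 31 days (52 − 31 = 21 remain).
21 into Nov → Nov 21.

Nov 21, 1991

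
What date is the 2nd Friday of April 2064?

11 April 2064

The first Friday of April 2064 is April 4.
The 2nd Friday is 1 weeks later: 4 + 7 = 11.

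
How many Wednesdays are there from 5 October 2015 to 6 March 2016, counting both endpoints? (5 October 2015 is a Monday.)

22

5 October 2015 is a Monday; the first Wednesday on or after it is 7 October 2015 (2 days later).
From 7 October 2015 to 6 March 2016: 24 + 30 + 31 + 31 + 29 + 6 = 151 days (rest of October, November, December, January, February, March).
151 ÷ 7 = 21 full weeks with remainder 4, so 21 more Wednesdays after the first → 22.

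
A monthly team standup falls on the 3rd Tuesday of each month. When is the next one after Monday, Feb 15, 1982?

Feb 1982 starts on a Monday; its first Tuesday is the 2nd, so the 3rd Tuesday is the 16th — Feb 16, 1982.
Feb 16, 1982 is after Feb 15, 1982, so that is the next one.

Feb 16, 1982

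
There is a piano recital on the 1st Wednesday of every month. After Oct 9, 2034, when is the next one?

Nov 1, 2034

Oct 2034 starts on a Sunday, so its 1st Wednesday is Oct 4, 2034 (3 days in).
That is not after Oct 9, 2034, so look at Nov 2034.
Nov 2034 starts on a Wednesday, so its 1st Wednesday is Nov 1, 2034.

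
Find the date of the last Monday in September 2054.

2054-09-28

September 2054 begins on a Tuesday, so the first Monday is September 7 (6 days later).
September 2054 has 30 days. Adding weeks: 7, 14, 21, 28 — the last one ≤ 30 is the 28th.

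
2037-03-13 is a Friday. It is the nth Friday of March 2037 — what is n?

2nd

Day 13 falls in week ⌈13/7⌉ of the month.
Days 1–7 hold the 1st Friday, 8–14 the 2nd, 15–21 the 3rd, 22–28 the 4th, 29–31 the 5th.
13 is in the range for the 2nd.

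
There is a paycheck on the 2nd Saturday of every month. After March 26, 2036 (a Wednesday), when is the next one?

April 12, 2036

March 2036 starts on a Saturday; its first Saturday is the 1st, so the 2nd Saturday is the 8th — March 8, 2036.
That is not after March 26, 2036, so look at April 2036.
April 2036 starts on a Tuesday; its first Saturday is the 5th, so the 2nd Saturday is the 12th — April 12, 2036.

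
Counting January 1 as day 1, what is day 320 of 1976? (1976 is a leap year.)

January has 31 days (320 − 31 = 289 remain).
February has 29 days (289 − 29 = 260 remain).
March has 31 days (260 − 31 = 229 remain).
April has 30 days (229 − 30 = 199 remain).
May has 31 days (199 − 31 = 168 remain).
June has 30 days (168 − 30 = 138 remain).
July has 31 days (138 − 31 = 107 remain).
August has 31 days (107 − 31 = 76 remain).
September has 30 days (76 − 30 = 46 remain).
October has 31 days (46 − 31 = 15 remain).
15 into November → November 15.

15 November 1976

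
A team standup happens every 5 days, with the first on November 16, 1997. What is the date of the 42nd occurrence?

The 42nd occurrence is 41 intervals after the first: 41 × 5 = 205 days after November 16, 1997.
November has 30 days — 14 days to the end of November leaves 191.
December has 31 days (160 left).
January has 31 days (129 left).
February has 28 days (101 left).
March has 31 days (70 left).
April has 30 days (40 left).
May has 31 days (9 left).
9 days into June → June 9, 1998.

June 9, 1998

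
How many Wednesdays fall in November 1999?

1999-11-01 is a Monday; the first Wednesday on or after it is 1999-11-03 (2 days later).
From 1999-11-03 to 1999-11-30 is 30 − 3 = 27 days.
27 ÷ 7 = 3 full weeks with remainder 6, so 3 more Wednesdays after the first → 4.

4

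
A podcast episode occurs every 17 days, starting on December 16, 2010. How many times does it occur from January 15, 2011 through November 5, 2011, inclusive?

Occurrences land 17·i days after December 16, 2010 for i = 0, 1, 2, …
January 15, 2011 is 30 days after the start; 30 ÷ 17 = 1 remainder 13; since the remainder is 13, round up to i = 2. First occurrence in the window: #3 on January 19, 2011 (2×17 = 34 days in).
November 5, 2011 is 324 days after the start; 324 ÷ 17 = 19 remainder 1. Last occurrence in the window: #20 on November 4, 2011.
Occurrences #3 through #20: 18 in total.

18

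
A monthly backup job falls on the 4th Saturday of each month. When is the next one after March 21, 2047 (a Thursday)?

March 2047 starts on a Friday; its first Saturday is the 2nd, so the 4th Saturday is the 23rd — March 23, 2047.
March 23, 2047 is after March 21, 2047, so that is the next one.

March 23, 2047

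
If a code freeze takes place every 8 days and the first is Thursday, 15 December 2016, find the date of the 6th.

24 January 2017

The 6th occurrence is 5 intervals after the first: 5 × 8 = 40 days after 15 December 2016.
December has 31 days — 16 days to the end of December leaves 24.
24 days into January → 24 January 2017.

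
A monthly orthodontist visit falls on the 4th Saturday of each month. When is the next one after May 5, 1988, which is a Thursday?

May 28, 1988

May 1988 starts on a Sunday; its first Saturday is the 7th, so the 4th Saturday is the 28th — May 28, 1988.
May 28, 1988 is after May 5, 1988, so that is the next one.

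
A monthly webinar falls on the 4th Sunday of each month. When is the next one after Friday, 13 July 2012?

22 July 2012

July 2012 starts on a Sunday; its first Sunday is the 1st, so the 4th Sunday is the 22nd — 22 July 2012.
22 July 2012 is after 13 July 2012, so that is the next one.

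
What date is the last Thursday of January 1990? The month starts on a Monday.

January 1990 begins on a Monday, so the first Thursday is January 4 (3 days later).
January 1990 has 31 days. Adding weeks: 4, 11, 18, 25 — the last one ≤ 31 is the 25th.

25 January 1990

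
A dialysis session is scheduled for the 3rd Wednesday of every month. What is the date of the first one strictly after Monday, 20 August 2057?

August 2057 starts on a Wednesday; its first Wednesday is the 1st, so the 3rd Wednesday is the 15th — 15 August 2057.
That is not after 20 August 2057, so look at September 2057.
September 2057 starts on a Saturday; its first Wednesday is the 5th, so the 3rd Wednesday is the 19th — 19 September 2057.

19 September 2057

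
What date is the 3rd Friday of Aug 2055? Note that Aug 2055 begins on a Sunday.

Aug 2055 begins on a Sunday, so the first Friday is Aug 6 (5 days later).
The 3rd Friday is 2 weeks later: 6 + 14 = 20.

Aug 20, 2055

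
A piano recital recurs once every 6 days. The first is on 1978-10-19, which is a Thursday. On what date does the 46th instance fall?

The 46th occurrence is 45 intervals after the first: 45 × 6 = 270 days after 1978-10-19.
October has 31 days — 12 days to the end of October leaves 258.
November has 30 days (228 left).
December has 31 days (197 left).
January has 31 days (166 left).
February has 28 days (138 left).
March has 31 days (107 left).
April has 30 days (77 left).
May has 31 days (46 left).
June has 30 days (16 left).
16 days into July → 1979-07-16.

1979-07-16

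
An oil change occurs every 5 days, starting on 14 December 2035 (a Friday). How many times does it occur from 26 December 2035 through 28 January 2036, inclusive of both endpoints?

7

Occurrences land 5·i days after 14 December 2035 for i = 0, 1, 2, …
26 December 2035 is 12 days after the start; 12 ÷ 5 = 2 remainder 2; since the remainder is 2, round up to i = 3. First occurrence in the window: #4 on 29 December 2035 (3×5 = 15 days in).
28 January 2036 is 45 days after the start; 45 ÷ 5 = 9 remainder 0. Last occurrence in the window: #10 on 28 January 2036.
Occurrences #4 through #10: 7 in total.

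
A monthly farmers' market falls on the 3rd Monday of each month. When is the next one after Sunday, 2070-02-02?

February 2070 starts on a Saturday; its first Monday is the 3rd, so the 3rd Monday is the 17th — 2070-02-17.
2070-02-17 is after 2070-02-02, so that is the next one.

2070-02-17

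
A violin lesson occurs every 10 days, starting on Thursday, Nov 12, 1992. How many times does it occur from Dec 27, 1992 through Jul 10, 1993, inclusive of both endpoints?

20

Occurrences land 10·i days after Nov 12, 1992 for i = 0, 1, 2, …
Dec 27, 1992 is 45 days after the start; 45 ÷ 10 = 4 remainder 5; since the remainder is 5, round up to i = 5. First occurrence in the window: #6 on Jan 1, 1993 (5×10 = 50 days in).
Jul 10, 1993 is 240 days after the start; 240 ÷ 10 = 24 remainder 0. Last occurrence in the window: #25 on Jul 10, 1993.
Occurrences #6 through #25: 20 in total.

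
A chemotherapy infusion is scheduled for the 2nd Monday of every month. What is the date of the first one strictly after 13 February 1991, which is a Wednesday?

February 1991 starts on a Friday; its first Monday is the 4th, so the 2nd Monday is the 11th — 11 February 1991.
That is not after 13 February 1991, so look at March 1991.
March 1991 starts on a Friday; its first Monday is the 4th, so the 2nd Monday is the 11th — 11 March 1991.

11 March 1991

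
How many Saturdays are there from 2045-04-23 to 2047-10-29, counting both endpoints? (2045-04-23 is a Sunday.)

131

2045-04-23 is a Sunday; the first Saturday on or after it is 2045-04-29 (6 days later).
From 2045-04-29 to 2047-10-29: 246 + 365 + 302 = 913 days (rest of 2045, 2046, to 2047-10-29 in 2047).
913 ÷ 7 = 130 full weeks with remainder 3, so 130 more Saturdays after the first → 131.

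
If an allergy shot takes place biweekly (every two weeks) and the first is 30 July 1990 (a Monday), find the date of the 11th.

The 11th occurrence is 10 intervals after the first: 10 × 14 = 140 days after 30 July 1990.
July has 31 days — 1 day to the end of July leaves 139.
August has 31 days (108 left).
September has 30 days (78 left).
October has 31 days (47 left).
November has 30 days (17 left).
17 days into December → 17 December 1990.

17 December 1990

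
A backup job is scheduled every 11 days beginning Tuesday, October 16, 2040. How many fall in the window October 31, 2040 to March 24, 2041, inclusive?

13

Occurrences land 11·i days after October 16, 2040 for i = 0, 1, 2, …
October 31, 2040 is 15 days after the start; 15 ÷ 11 = 1 remainder 4; since the remainder is 4, round up to i = 2. First occurrence in the window: #3 on November 7, 2040 (2×11 = 22 days in).
March 24, 2041 is 159 days after the start; 159 ÷ 11 = 14 remainder 5. Last occurrence in the window: #15 on March 19, 2041.
Occurrences #3 through #15: 13 in total.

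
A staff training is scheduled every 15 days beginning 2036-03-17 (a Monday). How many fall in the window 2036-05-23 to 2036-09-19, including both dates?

8

Occurrences land 15·i days after 2036-03-17 for i = 0, 1, 2, …
2036-05-23 is 67 days after the start; 67 ÷ 15 = 4 remainder 7; since the remainder is 7, round up to i = 5. First occurrence in the window: #6 on 2036-05-31 (5×15 = 75 days in).
2036-09-19 is 186 days after the start; 186 ÷ 15 = 12 remainder 6. Last occurrence in the window: #13 on 2036-09-13.
Occurrences #6 through #13: 8 in total.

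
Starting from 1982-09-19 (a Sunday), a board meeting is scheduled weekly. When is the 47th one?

1983-08-07

The 47th occurrence is 46 intervals after the first: 46 × 7 = 322 days after 1982-09-19.
September has 30 days — 11 days to the end of September leaves 311.
October has 31 days (280 left).
November has 30 days (250 left).
December has 31 days (219 left).
January has 31 days (188 left).
February has 28 days (160 left).
March has 31 days (129 left).
April has 30 days (99 left).
May has 31 days (68 left).
June has 30 days (38 left).
July has 31 days (7 left).
7 days into August → 1983-08-07.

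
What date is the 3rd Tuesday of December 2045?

December 19, 2045

The first Tuesday of December 2045 is December 5.
The 3rd Tuesday is 2 weeks later: 5 + 14 = 19.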